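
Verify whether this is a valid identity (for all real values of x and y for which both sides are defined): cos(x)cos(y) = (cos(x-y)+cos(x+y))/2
Claim: cos(x)cos(y) = (cos(x-y)+cos(x+y))/2.
Reasoning: cos(x-y) = cos(x)cos(y) + sin(x)sin(y) and cos(x+y) = cos(x)cos(y) - sin(x)sin(y). Adding, cos(x-y) + cos(x+y) = 2cos(x)cos(y); divide by 2.
So the two sides agree for all real values of x and y for which both sides are defined.

Conclusion: Yes, this is an identity.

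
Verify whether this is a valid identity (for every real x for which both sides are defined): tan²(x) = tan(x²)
No, this is NOT an identity.

Claim: tan²(x) = tan(x²).
Test a specific point where both sides are defined: x = π/6.
LHS = tan²(x) ≈ 0.3333
RHS = tan(x²) ≈ 0.2812
Since 0.3333 ≠ 0.2812, the equation fails at this point, so it cannot hold for every real x for which both sides are defined.
tan²(x) means (tan x)², squaring the output; tan(x²) squares the input. These are different functions.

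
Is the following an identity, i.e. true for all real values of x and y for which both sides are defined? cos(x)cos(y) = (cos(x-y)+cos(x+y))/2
Yes, this is an identity.

Claim: cos(x)cos(y) = (cos(x-y)+cos(x+y))/2.
Reasoning: cos(x-y) = cos(x)cos(y) + sin(x)sin(y) and cos(x+y) = cos(x)cos(y) - sin(x)sin(y). Adding, cos(x-y) + cos(x+y) = 2cos(x)cos(y); divide by 2.
So the two sides agree for all real values of x and y for which both sides are defined.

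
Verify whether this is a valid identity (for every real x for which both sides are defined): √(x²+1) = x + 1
No, this is NOT an identity.

Claim: √(x²+1) = x + 1.
Test a specific point where both sides are defined: x = -1.
LHS = √(x²+1) ≈ 1.4142
RHS = x + 1 ≈ 0.0000
Since 1.4142 ≠ 0.0000, the equation fails at this point, so it cannot hold for every real x for which both sides are defined.
(x+1)² = x² + 2x + 1 ≠ x² + 1 unless x = 0.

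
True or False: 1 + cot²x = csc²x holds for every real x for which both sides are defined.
True.

Claim: 1 + cot²x = csc²x.
Reasoning: Start from sin²x + cos²x = 1 and divide every term by sin²x (allowed wherever cot x and csc x are defined): 1 + cot²x = 1/sin²x = csc²x.
So the two sides agree for every real x for which both sides are defined.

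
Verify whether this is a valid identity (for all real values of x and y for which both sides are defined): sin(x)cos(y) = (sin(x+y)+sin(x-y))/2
Yes, this is an identity.

Claim: sin(x)cos(y) = (sin(x+y)+sin(x-y))/2.
Reasoning: sin(x+y) = sin(x)cos(y) + cos(x)sin(y) and sin(x-y) = sin(x)cos(y) - cos(x)sin(y). Adding, sin(x+y) + sin(x-y) = 2sin(x)cos(y); divide by 2.
So the two sides agree for all real values of x and y for which both sides are defined.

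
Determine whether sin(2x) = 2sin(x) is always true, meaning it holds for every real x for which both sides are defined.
Claim: sin(2x) = 2sin(x).
Test a specific point where both sides are defined: x = 2π/3.
LHS = sin(2x) ≈ -0.8660
RHS = 2sin(x) ≈ 1.7321
Since -0.8660 ≠ 1.7321, the equation fails at this point, so it cannot hold for every real x for which both sides are defined.
The correct double-angle formula is sin(2x) = 2sin(x)cos(x).

Conclusion: No, this is NOT an identity.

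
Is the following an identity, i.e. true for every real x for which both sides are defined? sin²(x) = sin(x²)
Claim: sin²(x) = sin(x²).
Test a specific point where both sides are defined: x = -π/3.
LHS = sin²(x) ≈ 0.7500
RHS = sin(x²) ≈ 0.8897
Since 0.7500 ≠ 0.8897, the equation fails at this point, so it cannot hold for every real x for which both sides are defined.
sin²(x) means (sin x)², squaring the output; sin(x²) squares the input. These are different functions.

Conclusion: No, this is NOT an identity.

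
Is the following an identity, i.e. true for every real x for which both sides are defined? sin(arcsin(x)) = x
Yes, this is an identity.

Claim: sin(arcsin(x)) = x.
Reasoning: For -1 ≤ x ≤ 1 (where arcsin is defined), arcsin(x) is by definition an angle whose sine equals x. Taking the sine of that angle returns x. (Note the other order, arcsin(sin x) = x, is NOT an identity.)
So the two sides agree for every real x for which both sides are defined.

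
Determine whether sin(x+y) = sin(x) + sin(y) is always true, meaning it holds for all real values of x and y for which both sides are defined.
No, this is NOT an identity.

Claim: sin(x+y) = sin(x) + sin(y).
Test a specific point where both sides are defined: x = -π/2, y = -π/4.
LHS = sin(x+y) ≈ -0.7071
RHS = sin(x) + sin(y) ≈ -1.7071
Since -0.7071 ≠ -1.7071, the equation fails at this point, so it cannot hold for all real values of x and y for which both sides are defined.
The correct expansion is sin(x+y) = sin(x)cos(y) + cos(x)sin(y); sine is not additive.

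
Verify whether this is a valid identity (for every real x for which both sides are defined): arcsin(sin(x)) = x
Claim: arcsin(sin(x)) = x.
Test a specific point where both sides are defined: x = 2π/3.
LHS = arcsin(sin(x)) ≈ 1.0472
RHS = x ≈ 2.0944
Since 1.0472 ≠ 2.0944, the equation fails at this point, so it cannot hold for every real x for which both sides are defined.
arcsin only returns values in [-π/2, π/2], so arcsin(sin(x)) = x holds only for x in that interval, not for all real x.

Conclusion: No, this is NOT an identity.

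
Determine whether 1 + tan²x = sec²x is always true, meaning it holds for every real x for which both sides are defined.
Yes, this is an identity.

Claim: 1 + tan²x = sec²x.
Reasoning: Start from sin²x + cos²x = 1 and divide every term by cos²x (allowed wherever tan x and sec x are defined): tan²x + 1 = 1/cos²x = sec²x.
So the two sides agree for every real x for which both sides are defined.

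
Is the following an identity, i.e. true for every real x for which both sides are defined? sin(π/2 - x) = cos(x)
Claim: sin(π/2 - x) = cos(x).
Reasoning: Use sin(u - v) = sin(u)cos(v) - cos(u)sin(v) with u = π/2, v = x: sin(π/2)cos(x) - cos(π/2)sin(x) = 1·cos(x) - 0·sin(x) = cos(x).
So the two sides agree for every real x for which both sides are defined.

Conclusion: Yes, this is an identity.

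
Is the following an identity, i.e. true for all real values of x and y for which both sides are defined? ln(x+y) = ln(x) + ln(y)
No, this is NOT an identity.

Claim: ln(x+y) = ln(x) + ln(y).
Test a specific point where both sides are defined: x = 1, y = 3.
LHS = ln(x+y) ≈ 1.3863
RHS = ln(x) + ln(y) ≈ 1.0986
Since 1.3863 ≠ 1.0986, the equation fails at this point, so it cannot hold for all real values of x and y for which both sides are defined.
ln(x) + ln(y) = ln(xy), not ln(x+y).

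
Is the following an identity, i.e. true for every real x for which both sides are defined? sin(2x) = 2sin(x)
Claim: sin(2x) = 2sin(x).
Test a specific point where both sides are defined: x = π/3.
LHS = sin(2x) ≈ 0.8660
RHS = 2sin(x) ≈ 1.7321
Since 0.8660 ≠ 1.7321, the equation fails at this point, so it cannot hold for every real x for which both sides are defined.
The correct double-angle formula is sin(2x) = 2sin(x)cos(x).

Conclusion: No, this is NOT an identity.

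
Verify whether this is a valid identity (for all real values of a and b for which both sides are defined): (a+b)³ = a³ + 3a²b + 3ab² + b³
Claim: (a+b)³ = a³ + 3a²b + 3ab² + b³.
Reasoning: (a+b)³ = (a+b)(a+b)² = (a+b)(a² + 2ab + b²) = a³ + 2a²b + ab² + a²b + 2ab² + b³ = a³ + 3a²b + 3ab² + b³.
So the two sides agree for all real values of a and b for which both sides are defined.

Conclusion: Yes, this is an identity.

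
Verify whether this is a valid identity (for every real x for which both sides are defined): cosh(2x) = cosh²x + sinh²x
Yes, this is an identity.

Claim: cosh(2x) = cosh²x + sinh²x.
Reasoning: cosh²x = (e^(2x) + 2 + e^(-2x))/4 and sinh²x = (e^(2x) - 2 + e^(-2x))/4. Adding gives (2e^(2x) + 2e^(-2x))/4 = (e^(2x) + e^(-2x))/2 = cosh(2x).
So the two sides agree for every real x for which both sides are defined.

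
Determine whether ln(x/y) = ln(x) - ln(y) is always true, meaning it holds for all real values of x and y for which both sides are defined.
Claim: ln(x/y) = ln(x) - ln(y).
Reasoning: Both sides are simultaneously defined only when x, y > 0. Write x = e^p, y = e^q. Then x/y = e^(p-q), so ln(x/y) = p - q = ln(x) - ln(y).
So the two sides agree for all real values of x and y for which both sides are defined.

Conclusion: Yes, this is an identity.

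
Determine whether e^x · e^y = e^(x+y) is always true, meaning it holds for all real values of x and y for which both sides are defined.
Yes, this is an identity.

Claim: e^x · e^y = e^(x+y).
Reasoning: This is the law of exponents for a common base: multiplying powers adds exponents. E.g. from the series, (Σ x^j/j!)(Σ y^k/k!) = Σ_m (Σ_{j+k=m} x^j y^k/(j!k!)) = Σ_m (x+y)^m/m! by the binomial theorem.
So the two sides agree for all real values of x and y for which both sides are defined.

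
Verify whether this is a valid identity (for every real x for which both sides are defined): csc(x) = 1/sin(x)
Yes, this is an identity.

Claim: csc(x) = 1/sin(x).
Reasoning: csc(x) is by definition the reciprocal of sin(x), wherever sin(x) ≠ 0.
So the two sides agree for every real x for which both sides are defined.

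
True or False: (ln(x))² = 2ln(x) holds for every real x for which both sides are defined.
Claim: (ln(x))² = 2ln(x).
Test a specific point where both sides are defined: x = 4.
LHS = (ln(x))² ≈ 1.9218
RHS = 2ln(x) ≈ 2.7726
Since 1.9218 ≠ 2.7726, the equation fails at this point, so it cannot hold for every real x for which both sides are defined.
2ln(x) equals ln(x²), which is not the same as (ln x)².

Conclusion: False.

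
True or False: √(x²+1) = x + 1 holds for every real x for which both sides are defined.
Claim: √(x²+1) = x + 1.
Test a specific point where both sides are defined: x = 5.
LHS = √(x²+1) ≈ 5.0990
RHS = x + 1 ≈ 6.0000
Since 5.0990 ≠ 6.0000, the equation fails at this point, so it cannot hold for every real x for which both sides are defined.
(x+1)² = x² + 2x + 1 ≠ x² + 1 unless x = 0.

Conclusion: False.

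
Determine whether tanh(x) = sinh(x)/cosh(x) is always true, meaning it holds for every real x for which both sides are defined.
Claim: tanh(x) = sinh(x)/cosh(x).
Reasoning: tanh(x) is defined as sinh(x)/cosh(x) = (e^x - e^-x)/(e^x + e^-x); cosh(x) ≥ 1 is never zero, so this holds for every real x.
So the two sides agree for every real x for which both sides are defined.

Conclusion: Yes, this is an identity.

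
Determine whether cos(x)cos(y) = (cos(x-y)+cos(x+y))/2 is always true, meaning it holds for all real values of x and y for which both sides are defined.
Claim: cos(x)cos(y) = (cos(x-y)+cos(x+y))/2.
Reasoning: cos(x-y) = cos(x)cos(y) + sin(x)sin(y) and cos(x+y) = cos(x)cos(y) - sin(x)sin(y). Adding, cos(x-y) + cos(x+y) = 2cos(x)cos(y); divide by 2.
So the two sides agree for all real values of x and y for which both sides are defined.

Conclusion: Yes, this is an identity.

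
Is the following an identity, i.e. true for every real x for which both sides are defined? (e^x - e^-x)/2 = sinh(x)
Claim: (e^x - e^-x)/2 = sinh(x).
Reasoning: This is exactly the definition of the hyperbolic sine: sinh(x) := (e^x - e^-x)/2.
So the two sides agree for every real x for which both sides are defined.

Conclusion: Yes, this is an identity.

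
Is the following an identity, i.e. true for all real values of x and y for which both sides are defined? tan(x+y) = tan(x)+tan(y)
No, this is NOT an identity.

Claim: tan(x+y) = tan(x)+tan(y).
Test a specific point where both sides are defined: x = -π/6, y = -π/6.
LHS = tan(x+y) ≈ -1.7321
RHS = tan(x)+tan(y) ≈ -1.1547
Since -1.7321 ≠ -1.1547, the equation fails at this point, so it cannot hold for all real values of x and y for which both sides are defined.
The correct formula is tan(x+y) = (tan(x) + tan(y))/(1 - tan(x)tan(y)).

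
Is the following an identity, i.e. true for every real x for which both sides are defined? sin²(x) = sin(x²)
No, this is NOT an identity.

Claim: sin²(x) = sin(x²).
Test a specific point where both sides are defined: x = 2π/3.
LHS = sin²(x) ≈ 0.7500
RHS = sin(x²) ≈ -0.9474
Since 0.7500 ≠ -0.9474, the equation fails at this point, so it cannot hold for every real x for which both sides are defined.
sin²(x) means (sin x)², squaring the output; sin(x²) squares the input. These are different functions.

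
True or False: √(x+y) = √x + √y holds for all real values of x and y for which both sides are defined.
False.

Claim: √(x+y) = √x + √y.
Test a specific point where both sides are defined: x = 3/2, y = 1.
LHS = √(x+y) ≈ 1.5811
RHS = √x + √y ≈ 2.2247
Since 1.5811 ≠ 2.2247, the equation fails at this point, so it cannot hold for all real values of x and y for which both sides are defined.
Squaring the right side gives x + 2√(xy) + y, not x + y.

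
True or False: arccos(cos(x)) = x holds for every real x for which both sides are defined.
False.

Claim: arccos(cos(x)) = x.
Test a specific point where both sides are defined: x = -π/2.
LHS = arccos(cos(x)) ≈ 1.5708
RHS = x ≈ -1.5708
Since 1.5708 ≠ -1.5708, the equation fails at this point, so it cannot hold for every real x for which both sides are defined.
arccos only returns values in [0, π], so arccos(cos(x)) = x holds only for x in that interval, not for all real x.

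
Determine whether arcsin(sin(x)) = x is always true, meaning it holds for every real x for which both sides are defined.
No, this is NOT an identity.

Claim: arcsin(sin(x)) = x.
Test a specific point where both sides are defined: x = 2π/3.
LHS = arcsin(sin(x)) ≈ 1.0472
RHS = x ≈ 2.0944
Since 1.0472 ≠ 2.0944, the equation fails at this point, so it cannot hold for every real x for which both sides are defined.
arcsin only returns values in [-π/2, π/2], so arcsin(sin(x)) = x holds only for x in that interval, not for all real x.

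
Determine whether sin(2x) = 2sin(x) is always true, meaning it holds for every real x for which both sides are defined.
No, this is NOT an identity.

Claim: sin(2x) = 2sin(x).
Test a specific point where both sides are defined: x = π/2.
LHS = sin(2x) ≈ 0.0000
RHS = 2sin(x) ≈ 2.0000
Since 0.0000 ≠ 2.0000, the equation fails at this point, so it cannot hold for every real x for which both sides are defined.
The correct double-angle formula is sin(2x) = 2sin(x)cos(x).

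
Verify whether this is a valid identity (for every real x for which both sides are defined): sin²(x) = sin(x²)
No, this is NOT an identity.

Claim: sin²(x) = sin(x²).
Test a specific point where both sides are defined: x = π.
LHS = sin²(x) ≈ 0.0000
RHS = sin(x²) ≈ -0.4303
Since 0.0000 ≠ -0.4303, the equation fails at this point, so it cannot hold for every real x for which both sides are defined.
sin²(x) means (sin x)², squaring the output; sin(x²) squares the input. These are different functions.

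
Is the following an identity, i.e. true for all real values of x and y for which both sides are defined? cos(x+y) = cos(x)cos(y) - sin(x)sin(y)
Yes, this is an identity.

Claim: cos(x+y) = cos(x)cos(y) - sin(x)sin(y).
Reasoning: By Euler's formula e^(i(x+y)) = e^(ix)·e^(iy) = (cos x + i·sin x)(cos y + i·sin y). The real part of the left side is cos(x+y); the real part of the product is cos(x)cos(y) - sin(x)sin(y) (since i·i = -1).
So the two sides agree for all real values of x and y for which both sides are defined.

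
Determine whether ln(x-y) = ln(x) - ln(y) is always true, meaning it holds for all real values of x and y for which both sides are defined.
Claim: ln(x-y) = ln(x) - ln(y).
Test a specific point where both sides are defined: x = 3, y = 3/2.
LHS = ln(x-y) ≈ 0.4055
RHS = ln(x) - ln(y) ≈ 0.6931
Since 0.4055 ≠ 0.6931, the equation fails at this point, so it cannot hold for all real values of x and y for which both sides are defined.
ln(x) - ln(y) = ln(x/y), not ln(x-y).

Conclusion: No, this is NOT an identity.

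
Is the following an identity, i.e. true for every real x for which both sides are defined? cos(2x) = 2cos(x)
Claim: cos(2x) = 2cos(x).
Test a specific point where both sides are defined: x = π/4.
LHS = cos(2x) ≈ 0.0000
RHS = 2cos(x) ≈ 1.4142
Since 0.0000 ≠ 1.4142, the equation fails at this point, so it cannot hold for every real x for which both sides are defined.
The correct double-angle formula is cos(2x) = cos²x - sin²x.

Conclusion: No, this is NOT an identity.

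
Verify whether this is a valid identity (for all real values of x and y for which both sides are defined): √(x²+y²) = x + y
Claim: √(x²+y²) = x + y.
Test a specific point where both sides are defined: x = 5, y = 3.
LHS = √(x²+y²) ≈ 5.8310
RHS = x + y ≈ 8.0000
Since 5.8310 ≠ 8.0000, the equation fails at this point, so it cannot hold for all real values of x and y for which both sides are defined.
(x+y)² = x² + 2xy + y², not x² + y², so the square root does not split this way.

Conclusion: No, this is NOT an identity.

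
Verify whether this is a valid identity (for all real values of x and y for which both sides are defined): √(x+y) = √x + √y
No, this is NOT an identity.

Claim: √(x+y) = √x + √y.
Test a specific point where both sides are defined: x = 1, y = 1.
LHS = √(x+y) ≈ 1.4142
RHS = √x + √y ≈ 2.0000
Since 1.4142 ≠ 2.0000, the equation fails at this point, so it cannot hold for all real values of x and y for which both sides are defined.
Squaring the right side gives x + 2√(xy) + y, not x + y.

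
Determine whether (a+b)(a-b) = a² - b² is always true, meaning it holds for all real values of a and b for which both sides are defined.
Yes, this is an identity.

Claim: (a+b)(a-b) = a² - b².
Reasoning: Expand: (a+b)(a-b) = a² - ab + ba - b² = a² - b² (the cross terms cancel).
So the two sides agree for all real values of a and b for which both sides are defined.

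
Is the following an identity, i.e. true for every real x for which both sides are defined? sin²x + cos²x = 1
Yes, this is an identity.

Claim: sin²x + cos²x = 1.
Reasoning: The point (cos x, sin x) lies on the unit circle X² + Y² = 1, so cos²x + sin²x = 1 for every real x.
So the two sides agree for every real x for which both sides are defined.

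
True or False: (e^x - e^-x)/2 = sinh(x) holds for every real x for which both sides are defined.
Claim: (e^x - e^-x)/2 = sinh(x).
Reasoning: This is exactly the definition of the hyperbolic sine: sinh(x) := (e^x - e^-x)/2.
So the two sides agree for every real x for which both sides are defined.

Conclusion: True.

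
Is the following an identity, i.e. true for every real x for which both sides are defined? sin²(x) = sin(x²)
Claim: sin²(x) = sin(x²).
Test a specific point where both sides are defined: x = π/6.
LHS = sin²(x) ≈ 0.2500
RHS = sin(x²) ≈ 0.2707
Since 0.2500 ≠ 0.2707, the equation fails at this point, so it cannot hold for every real x for which both sides are defined.
sin²(x) means (sin x)², squaring the output; sin(x²) squares the input. These are different functions.

Conclusion: No, this is NOT an identity.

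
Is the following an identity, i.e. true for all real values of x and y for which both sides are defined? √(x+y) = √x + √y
Claim: √(x+y) = √x + √y.
Test a specific point where both sides are defined: x = 3, y = 3.
LHS = √(x+y) ≈ 2.4495
RHS = √x + √y ≈ 3.4641
Since 2.4495 ≠ 3.4641, the equation fails at this point, so it cannot hold for all real values of x and y for which both sides are defined.
Squaring the right side gives x + 2√(xy) + y, not x + y.

Conclusion: No, this is NOT an identity.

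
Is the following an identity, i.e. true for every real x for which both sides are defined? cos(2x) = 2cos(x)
No, this is NOT an identity.

Claim: cos(2x) = 2cos(x).
Test a specific point where both sides are defined: x = 2π/3.
LHS = cos(2x) ≈ -0.5000
RHS = 2cos(x) ≈ -1.0000
Since -0.5000 ≠ -1.0000, the equation fails at this point, so it cannot hold for every real x for which both sides are defined.
The correct double-angle formula is cos(2x) = cos²x - sin²x.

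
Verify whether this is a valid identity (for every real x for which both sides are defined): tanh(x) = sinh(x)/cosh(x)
Yes, this is an identity.

Claim: tanh(x) = sinh(x)/cosh(x).
Reasoning: tanh(x) is defined as sinh(x)/cosh(x) = (e^x - e^-x)/(e^x + e^-x); cosh(x) ≥ 1 is never zero, so this holds for every real x.
So the two sides agree for every real x for which both sides are defined.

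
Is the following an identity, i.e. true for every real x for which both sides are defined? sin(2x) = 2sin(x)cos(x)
Claim: sin(2x) = 2sin(x)cos(x).
Reasoning: Put y = x in the addition formula sin(x+y) = sin(x)cos(y) + cos(x)sin(y): sin(2x) = sin(x)cos(x) + cos(x)sin(x) = 2sin(x)cos(x).
So the two sides agree for every real x for which both sides are defined.

Conclusion: Yes, this is an identity.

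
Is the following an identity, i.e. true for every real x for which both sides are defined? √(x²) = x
Claim: √(x²) = x.
Test a specific point where both sides are defined: x = -1.
LHS = √(x²) ≈ 1.0000
RHS = x ≈ -1.0000
Since 1.0000 ≠ -1.0000, the equation fails at this point, so it cannot hold for every real x for which both sides are defined.
√(x²) = |x|, which differs from x whenever x < 0 (both sides are defined for every real x).

Conclusion: No, this is NOT an identity.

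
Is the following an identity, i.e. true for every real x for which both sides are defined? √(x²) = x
No, this is NOT an identity.

Claim: √(x²) = x.
Test a specific point where both sides are defined: x = -3.
LHS = √(x²) ≈ 3.0000
RHS = x ≈ -3.0000
Since 3.0000 ≠ -3.0000, the equation fails at this point, so it cannot hold for every real x for which both sides are defined.
√(x²) = |x|, which differs from x whenever x < 0 (both sides are defined for every real x).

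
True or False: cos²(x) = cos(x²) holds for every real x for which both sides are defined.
Claim: cos²(x) = cos(x²).
Test a specific point where both sides are defined: x = 3π/4.
LHS = cos²(x) ≈ 0.5000
RHS = cos(x²) ≈ 0.7442
Since 0.5000 ≠ 0.7442, the equation fails at this point, so it cannot hold for every real x for which both sides are defined.
cos²(x) means (cos x)², squaring the output; cos(x²) squares the input. These are different functions.

Conclusion: False.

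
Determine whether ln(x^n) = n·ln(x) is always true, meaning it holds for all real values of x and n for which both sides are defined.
Yes, this is an identity.

Claim: ln(x^n) = n·ln(x).
Reasoning: The right side requires x > 0. For x > 0, x^n = (e^(ln x))^n = e^(n·ln x), so taking ln of both sides gives ln(x^n) = n·ln(x).
So the two sides agree for all real values of x and n for which both sides are defined.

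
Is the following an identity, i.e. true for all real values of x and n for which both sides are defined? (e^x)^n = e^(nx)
Claim: (e^x)^n = e^(nx).
Reasoning: e^x is a positive real number, and for a positive base B and real exponent n, B^n = e^(n·ln B). With B = e^x, ln B = x, so (e^x)^n = e^(n·x).
So the two sides agree for all real values of x and n for which both sides are defined.

Conclusion: Yes, this is an identity.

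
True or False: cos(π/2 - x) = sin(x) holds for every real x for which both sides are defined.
True.

Claim: cos(π/2 - x) = sin(x).
Reasoning: Use cos(u - v) = cos(u)cos(v) + sin(u)sin(v) with u = π/2, v = x: cos(π/2)cos(x) + sin(π/2)sin(x) = 0·cos(x) + 1·sin(x) = sin(x).
So the two sides agree for every real x for which both sides are defined.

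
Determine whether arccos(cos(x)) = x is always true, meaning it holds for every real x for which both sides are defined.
No, this is NOT an identity.

Claim: arccos(cos(x)) = x.
Test a specific point where both sides are defined: x = -π/6.
LHS = arccos(cos(x)) ≈ 0.5236
RHS = x ≈ -0.5236
Since 0.5236 ≠ -0.5236, the equation fails at this point, so it cannot hold for every real x for which both sides are defined.
arccos only returns values in [0, π], so arccos(cos(x)) = x holds only for x in that interval, not for all real x.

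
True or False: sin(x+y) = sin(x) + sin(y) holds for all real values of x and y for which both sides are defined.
False.

Claim: sin(x+y) = sin(x) + sin(y).
Test a specific point where both sides are defined: x = -π/4, y = -π/3.
LHS = sin(x+y) ≈ -0.9659
RHS = sin(x) + sin(y) ≈ -1.5731
Since -0.9659 ≠ -1.5731, the equation fails at this point, so it cannot hold for all real values of x and y for which both sides are defined.
The correct expansion is sin(x+y) = sin(x)cos(y) + cos(x)sin(y); sine is not additive.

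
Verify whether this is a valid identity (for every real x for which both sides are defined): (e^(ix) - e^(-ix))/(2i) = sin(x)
Yes, this is an identity.

Claim: (e^(ix) - e^(-ix))/(2i) = sin(x).
Reasoning: By Euler's formula e^(ix) = cos(x) + i·sin(x) and e^(-ix) = cos(x) - i·sin(x). Subtracting cancels the cosine terms: e^(ix) - e^(-ix) = 2i·sin(x); divide by 2i.
So the two sides agree for every real x for which both sides are defined.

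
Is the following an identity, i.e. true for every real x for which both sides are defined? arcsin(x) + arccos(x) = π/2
Yes, this is an identity.

Claim: arcsin(x) + arccos(x) = π/2.
Reasoning: Both sides are defined for -1 ≤ x ≤ 1. Let θ = arcsin(x), so sin θ = x and θ ∈ [-π/2, π/2]. Then cos(π/2 - θ) = sin θ = x and π/2 - θ ∈ [0, π], which is exactly the range of arccos, so arccos(x) = π/2 - θ. Adding: arcsin(x) + arccos(x) = θ + (π/2 - θ) = π/2.
So the two sides agree for every real x for which both sides are defined.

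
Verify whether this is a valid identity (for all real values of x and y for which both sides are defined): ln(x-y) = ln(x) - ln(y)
Claim: ln(x-y) = ln(x) - ln(y).
Test a specific point where both sides are defined: x = 4, y = 3.
LHS = ln(x-y) ≈ 0.0000
RHS = ln(x) - ln(y) ≈ 0.2877
Since 0.0000 ≠ 0.2877, the equation fails at this point, so it cannot hold for all real values of x and y for which both sides are defined.
ln(x) - ln(y) = ln(x/y), not ln(x-y).

Conclusion: No, this is NOT an identity.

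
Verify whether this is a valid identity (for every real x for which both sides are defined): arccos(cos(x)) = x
No, this is NOT an identity.

Claim: arccos(cos(x)) = x.
Test a specific point where both sides are defined: x = -π/2.
LHS = arccos(cos(x)) ≈ 1.5708
RHS = x ≈ -1.5708
Since 1.5708 ≠ -1.5708, the equation fails at this point, so it cannot hold for every real x for which both sides are defined.
arccos only returns values in [0, π], so arccos(cos(x)) = x holds only for x in that interval, not for all real x.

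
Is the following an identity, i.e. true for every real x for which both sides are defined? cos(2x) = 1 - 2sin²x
Yes, this is an identity.

Claim: cos(2x) = 1 - 2sin²x.
Reasoning: cos(2x) = cos²x - sin²x. Replace cos²x by 1 - sin²x: (1 - sin²x) - sin²x = 1 - 2sin²x.
So the two sides agree for every real x for which both sides are defined.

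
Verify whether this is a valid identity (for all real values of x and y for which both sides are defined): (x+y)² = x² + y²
Claim: (x+y)² = x² + y².
Test a specific point where both sides are defined: x = 2, y = 1/2.
LHS = (x+y)² ≈ 6.2500
RHS = x² + y² ≈ 4.2500
Since 6.2500 ≠ 4.2500, the equation fails at this point, so it cannot hold for all real values of x and y for which both sides are defined.
The correct expansion is (x+y)² = x² + 2xy + y²; the cross term 2xy is missing.

Conclusion: No, this is NOT an identity.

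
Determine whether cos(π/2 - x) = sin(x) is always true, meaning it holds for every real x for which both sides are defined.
Yes, this is an identity.

Claim: cos(π/2 - x) = sin(x).
Reasoning: Use cos(u - v) = cos(u)cos(v) + sin(u)sin(v) with u = π/2, v = x: cos(π/2)cos(x) + sin(π/2)sin(x) = 0·cos(x) + 1·sin(x) = sin(x).
So the two sides agree for every real x for which both sides are defined.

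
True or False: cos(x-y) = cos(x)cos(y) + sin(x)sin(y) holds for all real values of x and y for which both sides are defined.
Claim: cos(x-y) = cos(x)cos(y) + sin(x)sin(y).
Reasoning: Replace y by -y in cos(x+y) = cos(x)cos(y) - sin(x)sin(y) and use cos(-y) = cos(y), sin(-y) = -sin(y): cos(x-y) = cos(x)cos(y) + sin(x)sin(y).
So the two sides agree for all real values of x and y for which both sides are defined.

Conclusion: True.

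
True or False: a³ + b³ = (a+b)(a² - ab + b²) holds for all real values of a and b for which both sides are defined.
True.

Claim: a³ + b³ = (a+b)(a² - ab + b²).
Reasoning: Expand the right side: (a+b)(a² - ab + b²) = a³ - a²b + ab² + a²b - ab² + b³ = a³ + b³ (the middle terms cancel in pairs).
So the two sides agree for all real values of a and b for which both sides are defined.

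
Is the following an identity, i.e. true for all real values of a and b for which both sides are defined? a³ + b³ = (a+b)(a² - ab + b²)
Yes, this is an identity.

Claim: a³ + b³ = (a+b)(a² - ab + b²).
Reasoning: Expand the right side: (a+b)(a² - ab + b²) = a³ - a²b + ab² + a²b - ab² + b³ = a³ + b³ (the middle terms cancel in pairs).
So the two sides agree for all real values of a and b for which both sides are defined.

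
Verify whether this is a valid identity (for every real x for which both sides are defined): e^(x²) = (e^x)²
No, this is NOT an identity.

Claim: e^(x²) = (e^x)².
Test a specific point where both sides are defined: x = 1.
LHS = e^(x²) ≈ 2.7183
RHS = (e^x)² ≈ 7.3891
Since 2.7183 ≠ 7.3891, the equation fails at this point, so it cannot hold for every real x for which both sides are defined.
(e^x)² = e^(2x), and 2x ≠ x² in general.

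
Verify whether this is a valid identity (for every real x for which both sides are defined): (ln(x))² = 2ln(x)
Claim: (ln(x))² = 2ln(x).
Test a specific point where both sides are defined: x = 5.
LHS = (ln(x))² ≈ 2.5903
RHS = 2ln(x) ≈ 3.2189
Since 2.5903 ≠ 3.2189, the equation fails at this point, so it cannot hold for every real x for which both sides are defined.
2ln(x) equals ln(x²), which is not the same as (ln x)².

Conclusion: No, this is NOT an identity.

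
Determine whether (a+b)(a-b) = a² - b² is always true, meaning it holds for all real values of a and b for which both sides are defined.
Claim: (a+b)(a-b) = a² - b².
Reasoning: Expand: (a+b)(a-b) = a² - ab + ba - b² = a² - b² (the cross terms cancel).
So the two sides agree for all real values of a and b for which both sides are defined.

Conclusion: Yes, this is an identity.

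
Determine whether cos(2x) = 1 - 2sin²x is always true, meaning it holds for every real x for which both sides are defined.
Yes, this is an identity.

Claim: cos(2x) = 1 - 2sin²x.
Reasoning: cos(2x) = cos²x - sin²x. Replace cos²x by 1 - sin²x: (1 - sin²x) - sin²x = 1 - 2sin²x.
So the two sides agree for every real x for which both sides are defined.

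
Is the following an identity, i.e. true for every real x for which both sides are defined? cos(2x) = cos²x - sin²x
Yes, this is an identity.

Claim: cos(2x) = cos²x - sin²x.
Reasoning: Put y = x in the addition formula cos(x+y) = cos(x)cos(y) - sin(x)sin(y): cos(2x) = cos²x - sin²x.
So the two sides agree for every real x for which both sides are defined.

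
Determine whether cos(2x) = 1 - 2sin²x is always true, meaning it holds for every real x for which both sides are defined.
Yes, this is an identity.

Claim: cos(2x) = 1 - 2sin²x.
Reasoning: cos(2x) = cos²x - sin²x. Replace cos²x by 1 - sin²x: (1 - sin²x) - sin²x = 1 - 2sin²x.
So the two sides agree for every real x for which both sides are defined.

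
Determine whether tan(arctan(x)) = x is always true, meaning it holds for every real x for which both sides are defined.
Yes, this is an identity.

Claim: tan(arctan(x)) = x.
Reasoning: For every real x, arctan(x) is by definition the angle in (-π/2, π/2) whose tangent equals x. Taking the tangent of that angle returns x.
So the two sides agree for every real x for which both sides are defined.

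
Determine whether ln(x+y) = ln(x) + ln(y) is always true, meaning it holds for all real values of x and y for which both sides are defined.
No, this is NOT an identity.

Claim: ln(x+y) = ln(x) + ln(y).
Test a specific point where both sides are defined: x = 2, y = 1/2.
LHS = ln(x+y) ≈ 0.9163
RHS = ln(x) + ln(y) ≈ 0.0000
Since 0.9163 ≠ 0.0000, the equation fails at this point, so it cannot hold for all real values of x and y for which both sides are defined.
ln(x) + ln(y) = ln(xy), not ln(x+y).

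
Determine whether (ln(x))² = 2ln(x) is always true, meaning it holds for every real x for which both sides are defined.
Claim: (ln(x))² = 2ln(x).
Test a specific point where both sides are defined: x = 1/2.
LHS = (ln(x))² ≈ 0.4805
RHS = 2ln(x) ≈ -1.3863
Since 0.4805 ≠ -1.3863, the equation fails at this point, so it cannot hold for every real x for which both sides are defined.
2ln(x) equals ln(x²), which is not the same as (ln x)².

Conclusion: No, this is NOT an identity.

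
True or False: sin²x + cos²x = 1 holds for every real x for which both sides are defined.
Claim: sin²x + cos²x = 1.
Reasoning: The point (cos x, sin x) lies on the unit circle X² + Y² = 1, so cos²x + sin²x = 1 for every real x.
So the two sides agree for every real x for which both sides are defined.

Conclusion: True.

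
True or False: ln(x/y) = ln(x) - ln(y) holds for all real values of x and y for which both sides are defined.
True.

Claim: ln(x/y) = ln(x) - ln(y).
Reasoning: Both sides are simultaneously defined only when x, y > 0. Write x = e^p, y = e^q. Then x/y = e^(p-q), so ln(x/y) = p - q = ln(x) - ln(y).
So the two sides agree for all real values of x and y for which both sides are defined.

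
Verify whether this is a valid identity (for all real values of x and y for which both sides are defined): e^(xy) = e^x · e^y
Claim: e^(xy) = e^x · e^y.
Test a specific point where both sides are defined: x = 4, y = -1.
LHS = e^(xy) ≈ 0.0183
RHS = e^x · e^y ≈ 20.0855
Since 0.0183 ≠ 20.0855, the equation fails at this point, so it cannot hold for all real values of x and y for which both sides are defined.
e^x · e^y = e^(x+y), not e^(xy).

Conclusion: No, this is NOT an identity.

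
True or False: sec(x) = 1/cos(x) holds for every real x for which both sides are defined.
Claim: sec(x) = 1/cos(x).
Reasoning: sec(x) is by definition the reciprocal of cos(x), wherever cos(x) ≠ 0.
So the two sides agree for every real x for which both sides are defined.

Conclusion: True.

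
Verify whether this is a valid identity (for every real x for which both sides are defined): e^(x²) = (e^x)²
Claim: e^(x²) = (e^x)².
Test a specific point where both sides are defined: x = 1.
LHS = e^(x²) ≈ 2.7183
RHS = (e^x)² ≈ 7.3891
Since 2.7183 ≠ 7.3891, the equation fails at this point, so it cannot hold for every real x for which both sides are defined.
(e^x)² = e^(2x), and 2x ≠ x² in general.

Conclusion: No, this is NOT an identity.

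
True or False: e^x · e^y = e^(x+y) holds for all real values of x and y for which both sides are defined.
True.

Claim: e^x · e^y = e^(x+y).
Reasoning: This is the law of exponents for a common base: multiplying powers adds exponents. E.g. from the series, (Σ x^j/j!)(Σ y^k/k!) = Σ_m (Σ_{j+k=m} x^j y^k/(j!k!)) = Σ_m (x+y)^m/m! by the binomial theorem.
So the two sides agree for all real values of x and y for which both sides are defined.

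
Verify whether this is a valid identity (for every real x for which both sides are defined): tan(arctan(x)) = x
Yes, this is an identity.

Claim: tan(arctan(x)) = x.
Reasoning: For every real x, arctan(x) is by definition the angle in (-π/2, π/2) whose tangent equals x. Taking the tangent of that angle returns x.
So the two sides agree for every real x for which both sides are defined.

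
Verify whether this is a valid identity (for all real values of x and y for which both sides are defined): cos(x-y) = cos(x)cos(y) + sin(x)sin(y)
Claim: cos(x-y) = cos(x)cos(y) + sin(x)sin(y).
Reasoning: Replace y by -y in cos(x+y) = cos(x)cos(y) - sin(x)sin(y) and use cos(-y) = cos(y), sin(-y) = -sin(y): cos(x-y) = cos(x)cos(y) + sin(x)sin(y).
So the two sides agree for all real values of x and y for which both sides are defined.

Conclusion: Yes, this is an identity.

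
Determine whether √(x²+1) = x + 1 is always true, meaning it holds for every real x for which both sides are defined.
No, this is NOT an identity.

Claim: √(x²+1) = x + 1.
Test a specific point where both sides are defined: x = 5.
LHS = √(x²+1) ≈ 5.0990
RHS = x + 1 ≈ 6.0000
Since 5.0990 ≠ 6.0000, the equation fails at this point, so it cannot hold for every real x for which both sides are defined.
(x+1)² = x² + 2x + 1 ≠ x² + 1 unless x = 0.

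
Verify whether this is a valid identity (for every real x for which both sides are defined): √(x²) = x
No, this is NOT an identity.

Claim: √(x²) = x.
Test a specific point where both sides are defined: x = -2.
LHS = √(x²) ≈ 2.0000
RHS = x ≈ -2.0000
Since 2.0000 ≠ -2.0000, the equation fails at this point, so it cannot hold for every real x for which both sides are defined.
√(x²) = |x|, which differs from x whenever x < 0 (both sides are defined for every real x).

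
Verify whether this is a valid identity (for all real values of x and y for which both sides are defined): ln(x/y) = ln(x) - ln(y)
Claim: ln(x/y) = ln(x) - ln(y).
Reasoning: Both sides are simultaneously defined only when x, y > 0. Write x = e^p, y = e^q. Then x/y = e^(p-q), so ln(x/y) = p - q = ln(x) - ln(y).
So the two sides agree for all real values of x and y for which both sides are defined.

Conclusion: Yes, this is an identity.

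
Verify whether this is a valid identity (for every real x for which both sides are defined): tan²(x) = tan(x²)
Claim: tan²(x) = tan(x²).
Test a specific point where both sides are defined: x = 3π/4.
LHS = tan²(x) ≈ 1.0000
RHS = tan(x²) ≈ -0.8977
Since 1.0000 ≠ -0.8977, the equation fails at this point, so it cannot hold for every real x for which both sides are defined.
tan²(x) means (tan x)², squaring the output; tan(x²) squares the input. These are different functions.

Conclusion: No, this is NOT an identity.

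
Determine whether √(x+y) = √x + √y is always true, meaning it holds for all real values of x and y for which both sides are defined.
Claim: √(x+y) = √x + √y.
Test a specific point where both sides are defined: x = 3, y = 2.
LHS = √(x+y) ≈ 2.2361
RHS = √x + √y ≈ 3.1463
Since 2.2361 ≠ 3.1463, the equation fails at this point, so it cannot hold for all real values of x and y for which both sides are defined.
Squaring the right side gives x + 2√(xy) + y, not x + y.

Conclusion: No, this is NOT an identity.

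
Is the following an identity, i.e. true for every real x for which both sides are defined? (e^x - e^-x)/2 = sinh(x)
Yes, this is an identity.

Claim: (e^x - e^-x)/2 = sinh(x).
Reasoning: This is exactly the definition of the hyperbolic sine: sinh(x) := (e^x - e^-x)/2.
So the two sides agree for every real x for which both sides are defined.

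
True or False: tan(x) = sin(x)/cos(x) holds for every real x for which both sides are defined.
True.

Claim: tan(x) = sin(x)/cos(x).
Reasoning: For an angle x whose terminal point on the unit circle is (cos x, sin x), tan(x) is defined as the ratio (second coordinate)/(first coordinate) = sin(x)/cos(x), wherever cos(x) ≠ 0.
So the two sides agree for every real x for which both sides are defined.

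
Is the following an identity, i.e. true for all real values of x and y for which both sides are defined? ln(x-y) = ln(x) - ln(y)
Claim: ln(x-y) = ln(x) - ln(y).
Test a specific point where both sides are defined: x = 3, y = 1/2.
LHS = ln(x-y) ≈ 0.9163
RHS = ln(x) - ln(y) ≈ 1.7918
Since 0.9163 ≠ 1.7918, the equation fails at this point, so it cannot hold for all real values of x and y for which both sides are defined.
ln(x) - ln(y) = ln(x/y), not ln(x-y).

Conclusion: No, this is NOT an identity.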